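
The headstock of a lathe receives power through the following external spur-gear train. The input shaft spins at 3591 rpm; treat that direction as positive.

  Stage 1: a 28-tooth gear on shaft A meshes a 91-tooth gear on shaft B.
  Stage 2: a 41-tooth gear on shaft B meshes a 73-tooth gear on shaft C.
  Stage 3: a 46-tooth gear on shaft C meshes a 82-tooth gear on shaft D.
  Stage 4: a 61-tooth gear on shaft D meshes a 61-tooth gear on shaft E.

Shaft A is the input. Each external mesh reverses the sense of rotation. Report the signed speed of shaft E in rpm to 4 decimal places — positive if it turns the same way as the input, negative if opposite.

Stage 1 [28T→91T]: ω = 3591.0000×28/91 = 1104.9231 rpm, dir flips to −; running = −1104.9231
Stage 2 [41T→73T]: ω = 1104.9231×41/73 = 620.5732 rpm, dir flips to +; running = +620.5732
Stage 3 [46T→82T]: ω = 620.5732×46/82 = 348.1264 rpm, dir flips to −; running = −348.1264
Stage 4 [61T→61T]: ω = 348.1264×61/61 = 348.1264 rpm, dir flips to +; running = +348.1264

+348.1264 rpm (same as input, |ω| = 348.1264 rpm)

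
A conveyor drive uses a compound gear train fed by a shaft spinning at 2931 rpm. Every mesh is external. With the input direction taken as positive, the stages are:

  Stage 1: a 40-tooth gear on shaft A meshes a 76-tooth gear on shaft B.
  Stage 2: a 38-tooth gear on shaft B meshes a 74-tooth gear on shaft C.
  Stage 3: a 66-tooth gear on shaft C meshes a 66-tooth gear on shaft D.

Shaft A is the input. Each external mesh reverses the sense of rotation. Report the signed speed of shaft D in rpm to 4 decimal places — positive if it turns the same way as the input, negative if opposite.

-792.1622 rpm (opposite to input, |ω| = 792.1622 rpm)

Stage 1 [40T→76T]: ω = 2931.0000×40/76 = 1542.6316 rpm, dir flips to −; running = −1542.6316
Stage 2 [38T→74T]: ω = 1542.6316×38/74 = 792.1622 rpm, dir flips to +; running = +792.1622
Stage 3 [66T→66T]: ω = 792.1622×66/66 = 792.1622 rpm, dir flips to −; running = −792.1622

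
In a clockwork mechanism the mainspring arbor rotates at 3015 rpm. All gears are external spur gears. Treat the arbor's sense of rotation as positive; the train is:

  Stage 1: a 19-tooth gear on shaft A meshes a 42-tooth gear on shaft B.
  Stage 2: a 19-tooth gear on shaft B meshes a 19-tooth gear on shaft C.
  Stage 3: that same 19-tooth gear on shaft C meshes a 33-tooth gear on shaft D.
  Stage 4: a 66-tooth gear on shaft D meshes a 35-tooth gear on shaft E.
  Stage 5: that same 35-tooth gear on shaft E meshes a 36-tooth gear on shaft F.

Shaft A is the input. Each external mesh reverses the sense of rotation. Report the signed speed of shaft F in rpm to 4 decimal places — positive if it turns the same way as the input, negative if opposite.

-1439.7024 rpm (opposite to input, |ω| = 1439.7024 rpm)

Stage 1 [19T→42T]: ω = 3015.0000×19/42 = 1363.9286 rpm, dir flips to −; running = −1363.9286
Stage 2 [19T→19T]: ω = 1363.9286×19/19 = 1363.9286 rpm, dir flips to +; running = +1363.9286
Stage 3 [19T→33T]: ω = 1363.9286×19/33 = 785.2922 rpm, dir flips to −; running = −785.2922
Stage 4 [66T→35T]: ω = 785.2922×66/35 = 1480.8367 rpm, dir flips to +; running = +1480.8367
Stage 5 [35T→36T]: ω = 1480.8367×35/36 = 1439.7024 rpm, dir flips to −; running = −1439.7024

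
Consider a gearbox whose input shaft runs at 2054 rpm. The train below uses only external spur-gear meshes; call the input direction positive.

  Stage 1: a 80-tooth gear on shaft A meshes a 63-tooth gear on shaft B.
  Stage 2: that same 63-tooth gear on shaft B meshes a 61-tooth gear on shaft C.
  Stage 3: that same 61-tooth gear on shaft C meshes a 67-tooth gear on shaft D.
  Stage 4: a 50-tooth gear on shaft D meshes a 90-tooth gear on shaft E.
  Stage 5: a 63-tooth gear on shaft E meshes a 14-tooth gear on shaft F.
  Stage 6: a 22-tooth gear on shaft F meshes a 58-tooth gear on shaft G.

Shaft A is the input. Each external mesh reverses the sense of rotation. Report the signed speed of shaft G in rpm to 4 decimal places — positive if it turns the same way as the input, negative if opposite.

+2325.6819 rpm (same as input, |ω| = 2325.6819 rpm)

Stage 1 [80T→63T]: ω = 2054.0000×80/63 = 2608.2540 rpm, dir flips to −; running = −2608.2540
Stage 2 [63T→61T]: ω = 2608.2540×63/61 = 2693.7705 rpm, dir flips to +; running = +2693.7705
Stage 3 [61T→67T]: ω = 2693.7705×61/67 = 2452.5373 rpm, dir flips to −; running = −2452.5373
Stage 4 [50T→90T]: ω = 2452.5373×50/90 = 1362.5207 rpm, dir flips to +; running = +1362.5207
Stage 5 [63T→14T]: ω = 1362.5207×63/14 = 6131.3433 rpm, dir flips to −; running = −6131.3433
Stage 6 [22T→58T]: ω = 6131.3433×22/58 = 2325.6819 rpm, dir flips to +; running = +2325.6819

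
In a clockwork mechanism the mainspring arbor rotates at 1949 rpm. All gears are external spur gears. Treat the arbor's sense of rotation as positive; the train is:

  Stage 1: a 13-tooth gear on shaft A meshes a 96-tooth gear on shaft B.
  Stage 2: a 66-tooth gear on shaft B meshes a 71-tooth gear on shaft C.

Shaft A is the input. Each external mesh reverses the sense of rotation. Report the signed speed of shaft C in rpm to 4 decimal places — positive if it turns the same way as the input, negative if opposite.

+245.3407 rpm (same as input, |ω| = 245.3407 rpm)

Stage 1 [13T→96T]: ω = 1949.0000×13/96 = 263.9271 rpm, dir flips to −; running = −263.9271
Stage 2 [66T→71T]: ω = 263.9271×66/71 = 245.3407 rpm, dir flips to +; running = +245.3407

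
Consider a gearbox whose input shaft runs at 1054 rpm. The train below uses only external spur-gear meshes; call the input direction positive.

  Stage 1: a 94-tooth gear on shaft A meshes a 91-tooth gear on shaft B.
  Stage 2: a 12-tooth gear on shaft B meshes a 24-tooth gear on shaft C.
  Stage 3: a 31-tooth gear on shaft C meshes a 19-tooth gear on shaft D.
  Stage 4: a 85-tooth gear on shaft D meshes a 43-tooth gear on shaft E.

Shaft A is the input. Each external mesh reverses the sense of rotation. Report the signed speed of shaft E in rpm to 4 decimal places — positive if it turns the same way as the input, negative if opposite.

+1755.7215 rpm (same as input, |ω| = 1755.7215 rpm)

Stage 1 [94T→91T]: ω = 1054.0000×94/91 = 1088.7473 rpm, dir flips to −; running = −1088.7473
Stage 2 [12T→24T]: ω = 1088.7473×12/24 = 544.3736 rpm, dir flips to +; running = +544.3736
Stage 3 [31T→19T]: ω = 544.3736×31/19 = 888.1885 rpm, dir flips to −; running = −888.1885
Stage 4 [85T→43T]: ω = 888.1885×85/43 = 1755.7215 rpm, dir flips to +; running = +1755.7215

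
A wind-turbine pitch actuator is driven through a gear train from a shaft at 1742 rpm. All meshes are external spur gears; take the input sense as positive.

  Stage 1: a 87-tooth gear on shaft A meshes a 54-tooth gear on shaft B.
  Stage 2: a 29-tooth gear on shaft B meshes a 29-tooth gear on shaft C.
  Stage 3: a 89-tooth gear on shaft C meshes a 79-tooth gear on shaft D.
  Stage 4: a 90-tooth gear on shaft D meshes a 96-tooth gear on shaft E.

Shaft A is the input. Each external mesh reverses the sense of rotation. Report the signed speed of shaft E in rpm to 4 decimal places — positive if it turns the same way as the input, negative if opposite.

Stage 1 [87T→54T]: ω = 1742.0000×87/54 = 2806.5556 rpm, dir flips to −; running = −2806.5556
Stage 2 [29T→29T]: ω = 2806.5556×29/29 = 2806.5556 rpm, dir flips to +; running = +2806.5556
Stage 3 [89T→79T]: ω = 2806.5556×89/79 = 3161.8158 rpm, dir flips to −; running = −3161.8158
Stage 4 [90T→96T]: ω = 3161.8158×90/96 = 2964.2023 rpm, dir flips to +; running = +2964.2023

+2964.2023 rpm (same as input, |ω| = 2964.2023 rpm)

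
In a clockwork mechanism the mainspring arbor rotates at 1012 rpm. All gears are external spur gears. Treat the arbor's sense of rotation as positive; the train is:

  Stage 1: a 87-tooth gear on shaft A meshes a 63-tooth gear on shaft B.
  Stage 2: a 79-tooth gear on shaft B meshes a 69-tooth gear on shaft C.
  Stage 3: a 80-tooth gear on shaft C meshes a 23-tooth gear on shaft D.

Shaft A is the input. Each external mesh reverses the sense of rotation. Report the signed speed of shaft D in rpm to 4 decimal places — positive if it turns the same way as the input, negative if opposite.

Stage 1 [87T→63T]: ω = 1012.0000×87/63 = 1397.5238 rpm, dir flips to −; running = −1397.5238
Stage 2 [79T→69T]: ω = 1397.5238×79/69 = 1600.0635 rpm, dir flips to +; running = +1600.0635
Stage 3 [80T→23T]: ω = 1600.0635×80/23 = 5565.4382 rpm, dir flips to −; running = −5565.4382

-5565.4382 rpm (opposite to input, |ω| = 5565.4382 rpm)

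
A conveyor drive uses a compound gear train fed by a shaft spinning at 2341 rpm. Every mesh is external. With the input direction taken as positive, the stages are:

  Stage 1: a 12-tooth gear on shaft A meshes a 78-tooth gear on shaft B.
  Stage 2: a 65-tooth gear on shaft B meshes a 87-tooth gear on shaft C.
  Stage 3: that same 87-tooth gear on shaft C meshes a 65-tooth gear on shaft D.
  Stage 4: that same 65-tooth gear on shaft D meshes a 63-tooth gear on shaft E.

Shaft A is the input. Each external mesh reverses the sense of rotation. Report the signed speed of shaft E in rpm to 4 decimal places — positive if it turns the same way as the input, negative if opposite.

Stage 1 [12T→78T]: ω = 2341.0000×12/78 = 360.1538 rpm, dir flips to −; running = −360.1538
Stage 2 [65T→87T]: ω = 360.1538×65/87 = 269.0805 rpm, dir flips to +; running = +269.0805
Stage 3 [87T→65T]: ω = 269.0805×87/65 = 360.1538 rpm, dir flips to −; running = −360.1538
Stage 4 [65T→63T]: ω = 360.1538×65/63 = 371.5873 rpm, dir flips to +; running = +371.5873

+371.5873 rpm (same as input, |ω| = 371.5873 rpm)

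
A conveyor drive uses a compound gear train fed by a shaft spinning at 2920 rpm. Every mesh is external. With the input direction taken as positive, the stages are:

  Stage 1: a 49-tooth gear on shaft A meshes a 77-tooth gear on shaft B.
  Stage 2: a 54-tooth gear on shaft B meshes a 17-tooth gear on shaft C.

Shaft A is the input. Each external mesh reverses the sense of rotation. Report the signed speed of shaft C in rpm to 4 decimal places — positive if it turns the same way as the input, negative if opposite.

+5902.4599 rpm (same as input, |ω| = 5902.4599 rpm)

Stage 1 [49T→77T]: ω = 2920.0000×49/77 = 1858.1818 rpm, dir flips to −; running = −1858.1818
Stage 2 [54T→17T]: ω = 1858.1818×54/17 = 5902.4599 rpm, dir flips to +; running = +5902.4599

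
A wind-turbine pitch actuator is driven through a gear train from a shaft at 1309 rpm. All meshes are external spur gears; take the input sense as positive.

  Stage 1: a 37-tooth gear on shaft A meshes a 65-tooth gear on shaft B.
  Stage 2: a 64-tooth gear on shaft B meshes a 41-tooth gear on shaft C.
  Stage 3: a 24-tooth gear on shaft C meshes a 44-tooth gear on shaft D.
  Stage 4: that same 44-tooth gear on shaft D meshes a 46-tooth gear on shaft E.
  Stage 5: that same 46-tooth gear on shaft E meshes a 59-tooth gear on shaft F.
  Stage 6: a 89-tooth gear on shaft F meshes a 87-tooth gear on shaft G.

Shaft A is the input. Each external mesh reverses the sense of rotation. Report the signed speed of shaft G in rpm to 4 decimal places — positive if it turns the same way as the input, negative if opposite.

+484.0098 rpm (same as input, |ω| = 484.0098 rpm)

Stage 1 [37T→65T]: ω = 1309.0000×37/65 = 745.1231 rpm, dir flips to −; running = −745.1231
Stage 2 [64T→41T]: ω = 745.1231×64/41 = 1163.1189 rpm, dir flips to +; running = +1163.1189
Stage 3 [24T→44T]: ω = 1163.1189×24/44 = 634.4285 rpm, dir flips to −; running = −634.4285
Stage 4 [44T→46T]: ω = 634.4285×44/46 = 606.8447 rpm, dir flips to +; running = +606.8447
Stage 5 [46T→59T]: ω = 606.8447×46/59 = 473.1331 rpm, dir flips to −; running = −473.1331
Stage 6 [89T→87T]: ω = 473.1331×89/87 = 484.0098 rpm, dir flips to +; running = +484.0098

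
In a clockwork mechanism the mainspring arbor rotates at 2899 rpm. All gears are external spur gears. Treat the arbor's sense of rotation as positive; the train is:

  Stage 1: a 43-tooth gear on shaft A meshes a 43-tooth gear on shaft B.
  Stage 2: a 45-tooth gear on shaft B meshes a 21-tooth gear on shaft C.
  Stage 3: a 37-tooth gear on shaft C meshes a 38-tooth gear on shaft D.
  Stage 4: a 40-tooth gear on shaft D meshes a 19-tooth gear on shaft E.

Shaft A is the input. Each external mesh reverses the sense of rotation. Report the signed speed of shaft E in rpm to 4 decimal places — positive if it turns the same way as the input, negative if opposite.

Stage 1 [43T→43T]: ω = 2899.0000×43/43 = 2899.0000 rpm, dir flips to −; running = −2899.0000
Stage 2 [45T→21T]: ω = 2899.0000×45/21 = 6212.1429 rpm, dir flips to +; running = +6212.1429
Stage 3 [37T→38T]: ω = 6212.1429×37/38 = 6048.6654 rpm, dir flips to −; running = −6048.6654
Stage 4 [40T→19T]: ω = 6048.6654×40/19 = 12734.0324 rpm, dir flips to +; running = +12734.0324

+12734.0324 rpm (same as input, |ω| = 12734.0324 rpm)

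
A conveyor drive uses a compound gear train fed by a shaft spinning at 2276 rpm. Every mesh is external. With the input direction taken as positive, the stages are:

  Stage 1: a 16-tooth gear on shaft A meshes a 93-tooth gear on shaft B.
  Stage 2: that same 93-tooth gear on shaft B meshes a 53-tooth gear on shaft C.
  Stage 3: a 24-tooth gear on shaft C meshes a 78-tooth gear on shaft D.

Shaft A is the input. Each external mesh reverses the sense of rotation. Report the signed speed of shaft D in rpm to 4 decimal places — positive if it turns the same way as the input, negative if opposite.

Stage 1 [16T→93T]: ω = 2276.0000×16/93 = 391.5699 rpm, dir flips to −; running = −391.5699
Stage 2 [93T→53T]: ω = 391.5699×93/53 = 687.0943 rpm, dir flips to +; running = +687.0943
Stage 3 [24T→78T]: ω = 687.0943×24/78 = 211.4136 rpm, dir flips to −; running = −211.4136

-211.4136 rpm (opposite to input, |ω| = 211.4136 rpm)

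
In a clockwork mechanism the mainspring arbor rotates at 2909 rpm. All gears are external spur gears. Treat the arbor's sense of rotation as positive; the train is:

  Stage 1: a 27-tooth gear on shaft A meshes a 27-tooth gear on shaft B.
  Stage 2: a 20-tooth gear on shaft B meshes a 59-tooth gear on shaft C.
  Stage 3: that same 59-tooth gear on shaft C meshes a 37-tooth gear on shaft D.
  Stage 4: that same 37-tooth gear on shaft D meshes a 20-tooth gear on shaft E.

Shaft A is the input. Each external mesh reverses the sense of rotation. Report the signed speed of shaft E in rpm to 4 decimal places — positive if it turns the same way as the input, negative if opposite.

Stage 1 [27T→27T]: ω = 2909.0000×27/27 = 2909.0000 rpm, dir flips to −; running = −2909.0000
Stage 2 [20T→59T]: ω = 2909.0000×20/59 = 986.1017 rpm, dir flips to +; running = +986.1017
Stage 3 [59T→37T]: ω = 986.1017×59/37 = 1572.4324 rpm, dir flips to −; running = −1572.4324
Stage 4 [37T→20T]: ω = 1572.4324×37/20 = 2909.0000 rpm, dir flips to +; running = +2909.0000

+2909.0000 rpm (same as input, |ω| = 2909.0000 rpm)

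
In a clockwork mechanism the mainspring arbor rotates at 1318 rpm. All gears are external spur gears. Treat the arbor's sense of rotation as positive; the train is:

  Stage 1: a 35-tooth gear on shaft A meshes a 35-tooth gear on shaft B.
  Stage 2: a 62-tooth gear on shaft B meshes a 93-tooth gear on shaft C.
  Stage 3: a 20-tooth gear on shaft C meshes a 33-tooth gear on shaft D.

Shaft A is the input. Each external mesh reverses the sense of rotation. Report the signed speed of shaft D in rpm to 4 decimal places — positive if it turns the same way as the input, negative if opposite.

Stage 1 [35T→35T]: ω = 1318.0000×35/35 = 1318.0000 rpm, dir flips to −; running = −1318.0000
Stage 2 [62T→93T]: ω = 1318.0000×62/93 = 878.6667 rpm, dir flips to +; running = +878.6667
Stage 3 [20T→33T]: ω = 878.6667×20/33 = 532.5253 rpm, dir flips to −; running = −532.5253

-532.5253 rpm (opposite to input, |ω| = 532.5253 rpm)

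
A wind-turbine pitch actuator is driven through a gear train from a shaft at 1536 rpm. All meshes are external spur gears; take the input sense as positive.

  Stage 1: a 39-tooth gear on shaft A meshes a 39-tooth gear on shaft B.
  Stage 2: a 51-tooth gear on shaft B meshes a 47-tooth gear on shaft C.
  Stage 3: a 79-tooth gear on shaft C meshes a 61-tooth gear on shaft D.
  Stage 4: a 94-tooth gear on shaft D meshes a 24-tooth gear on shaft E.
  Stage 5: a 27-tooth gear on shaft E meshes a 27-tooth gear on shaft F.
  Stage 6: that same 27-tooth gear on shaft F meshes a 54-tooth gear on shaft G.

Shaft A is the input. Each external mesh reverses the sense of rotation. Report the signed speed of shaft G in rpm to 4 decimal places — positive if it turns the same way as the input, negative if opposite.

+4227.1475 rpm (same as input, |ω| = 4227.1475 rpm)

Stage 1 [39T→39T]: ω = 1536.0000×39/39 = 1536.0000 rpm, dir flips to −; running = −1536.0000
Stage 2 [51T→47T]: ω = 1536.0000×51/47 = 1666.7234 rpm, dir flips to +; running = +1666.7234
Stage 3 [79T→61T]: ω = 1666.7234×79/61 = 2158.5434 rpm, dir flips to −; running = −2158.5434
Stage 4 [94T→24T]: ω = 2158.5434×94/24 = 8454.2951 rpm, dir flips to +; running = +8454.2951
Stage 5 [27T→27T]: ω = 8454.2951×27/27 = 8454.2951 rpm, dir flips to −; running = −8454.2951
Stage 6 [27T→54T]: ω = 8454.2951×27/54 = 4227.1475 rpm, dir flips to +; running = +4227.1475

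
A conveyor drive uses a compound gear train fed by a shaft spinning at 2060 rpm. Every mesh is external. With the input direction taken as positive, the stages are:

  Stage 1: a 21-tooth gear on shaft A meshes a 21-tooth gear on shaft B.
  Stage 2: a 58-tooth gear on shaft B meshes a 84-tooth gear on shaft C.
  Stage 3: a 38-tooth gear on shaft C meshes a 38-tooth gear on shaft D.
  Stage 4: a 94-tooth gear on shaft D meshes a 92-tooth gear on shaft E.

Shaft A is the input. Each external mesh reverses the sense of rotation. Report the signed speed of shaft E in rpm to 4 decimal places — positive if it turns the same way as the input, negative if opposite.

+1453.3023 rpm (same as input, |ω| = 1453.3023 rpm)

Stage 1 [21T→21T]: ω = 2060.0000×21/21 = 2060.0000 rpm, dir flips to −; running = −2060.0000
Stage 2 [58T→84T]: ω = 2060.0000×58/84 = 1422.3810 rpm, dir flips to +; running = +1422.3810
Stage 3 [38T→38T]: ω = 1422.3810×38/38 = 1422.3810 rpm, dir flips to −; running = −1422.3810
Stage 4 [94T→92T]: ω = 1422.3810×94/92 = 1453.3023 rpm, dir flips to +; running = +1453.3023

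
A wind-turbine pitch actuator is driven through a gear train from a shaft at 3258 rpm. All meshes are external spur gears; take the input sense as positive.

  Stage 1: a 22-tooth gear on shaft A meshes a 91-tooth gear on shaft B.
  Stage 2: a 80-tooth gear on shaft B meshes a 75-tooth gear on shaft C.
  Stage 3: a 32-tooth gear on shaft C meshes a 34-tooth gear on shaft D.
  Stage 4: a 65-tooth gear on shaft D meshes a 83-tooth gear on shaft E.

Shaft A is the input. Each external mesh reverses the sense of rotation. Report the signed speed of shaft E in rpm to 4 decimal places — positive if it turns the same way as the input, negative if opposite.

+619.2520 rpm (same as input, |ω| = 619.2520 rpm)

Stage 1 [22T→91T]: ω = 3258.0000×22/91 = 787.6484 rpm, dir flips to −; running = −787.6484
Stage 2 [80T→75T]: ω = 787.6484×80/75 = 840.1582 rpm, dir flips to +; running = +840.1582
Stage 3 [32T→34T]: ω = 840.1582×32/34 = 790.7372 rpm, dir flips to −; running = −790.7372
Stage 4 [65T→83T]: ω = 790.7372×65/83 = 619.2520 rpm, dir flips to +; running = +619.2520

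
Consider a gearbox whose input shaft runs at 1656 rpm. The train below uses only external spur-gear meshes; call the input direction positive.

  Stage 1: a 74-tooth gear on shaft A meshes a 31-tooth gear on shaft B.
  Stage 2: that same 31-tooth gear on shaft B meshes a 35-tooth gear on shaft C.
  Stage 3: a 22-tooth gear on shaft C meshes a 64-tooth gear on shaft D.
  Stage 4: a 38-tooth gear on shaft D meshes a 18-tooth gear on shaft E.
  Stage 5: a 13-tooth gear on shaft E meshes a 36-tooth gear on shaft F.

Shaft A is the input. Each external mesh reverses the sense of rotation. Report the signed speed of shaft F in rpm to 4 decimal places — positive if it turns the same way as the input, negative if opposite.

Stage 1 [74T→31T]: ω = 1656.0000×74/31 = 3953.0323 rpm, dir flips to −; running = −3953.0323
Stage 2 [31T→35T]: ω = 3953.0323×31/35 = 3501.2571 rpm, dir flips to +; running = +3501.2571
Stage 3 [22T→64T]: ω = 3501.2571×22/64 = 1203.5571 rpm, dir flips to −; running = −1203.5571
Stage 4 [38T→18T]: ω = 1203.5571×38/18 = 2540.8429 rpm, dir flips to +; running = +2540.8429
Stage 5 [13T→36T]: ω = 2540.8429×13/36 = 917.5266 rpm, dir flips to −; running = −917.5266

-917.5266 rpm (opposite to input, |ω| = 917.5266 rpm)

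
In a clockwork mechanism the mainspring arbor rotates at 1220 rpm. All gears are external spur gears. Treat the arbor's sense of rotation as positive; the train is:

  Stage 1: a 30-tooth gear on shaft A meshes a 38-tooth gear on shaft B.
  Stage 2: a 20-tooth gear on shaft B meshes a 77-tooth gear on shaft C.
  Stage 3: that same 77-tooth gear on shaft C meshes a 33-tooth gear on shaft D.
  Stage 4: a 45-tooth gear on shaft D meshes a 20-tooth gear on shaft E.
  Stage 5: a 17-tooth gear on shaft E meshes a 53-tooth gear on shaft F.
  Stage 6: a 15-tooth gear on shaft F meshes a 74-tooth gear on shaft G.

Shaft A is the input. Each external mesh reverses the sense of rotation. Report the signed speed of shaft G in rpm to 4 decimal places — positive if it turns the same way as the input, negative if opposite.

+85.3943 rpm (same as input, |ω| = 85.3943 rpm)

Stage 1 [30T→38T]: ω = 1220.0000×30/38 = 963.1579 rpm, dir flips to −; running = −963.1579
Stage 2 [20T→77T]: ω = 963.1579×20/77 = 250.1709 rpm, dir flips to +; running = +250.1709
Stage 3 [77T→33T]: ω = 250.1709×77/33 = 583.7321 rpm, dir flips to −; running = −583.7321
Stage 4 [45T→20T]: ω = 583.7321×45/20 = 1313.3971 rpm, dir flips to +; running = +1313.3971
Stage 5 [17T→53T]: ω = 1313.3971×17/53 = 421.2783 rpm, dir flips to −; running = −421.2783
Stage 6 [15T→74T]: ω = 421.2783×15/74 = 85.3943 rpm, dir flips to +; running = +85.3943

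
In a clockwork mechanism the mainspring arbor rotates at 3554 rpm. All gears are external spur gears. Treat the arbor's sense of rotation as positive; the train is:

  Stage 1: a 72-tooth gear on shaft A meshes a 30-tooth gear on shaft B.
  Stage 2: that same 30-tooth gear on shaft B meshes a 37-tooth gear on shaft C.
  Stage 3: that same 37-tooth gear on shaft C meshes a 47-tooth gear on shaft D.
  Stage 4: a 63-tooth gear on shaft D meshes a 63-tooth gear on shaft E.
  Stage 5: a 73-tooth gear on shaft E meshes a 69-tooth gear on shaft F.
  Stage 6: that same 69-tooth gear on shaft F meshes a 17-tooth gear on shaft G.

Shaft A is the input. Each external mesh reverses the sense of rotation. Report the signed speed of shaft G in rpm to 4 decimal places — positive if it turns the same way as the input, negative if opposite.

Stage 1 [72T→30T]: ω = 3554.0000×72/30 = 8529.6000 rpm, dir flips to −; running = −8529.6000
Stage 2 [30T→37T]: ω = 8529.6000×30/37 = 6915.8919 rpm, dir flips to +; running = +6915.8919
Stage 3 [37T→47T]: ω = 6915.8919×37/47 = 5444.4255 rpm, dir flips to −; running = −5444.4255
Stage 4 [63T→63T]: ω = 5444.4255×63/63 = 5444.4255 rpm, dir flips to +; running = +5444.4255
Stage 5 [73T→69T]: ω = 5444.4255×73/69 = 5760.0444 rpm, dir flips to −; running = −5760.0444
Stage 6 [69T→17T]: ω = 5760.0444×69/17 = 23379.0038 rpm, dir flips to +; running = +23379.0038

+23379.0038 rpm (same as input, |ω| = 23379.0038 rpm)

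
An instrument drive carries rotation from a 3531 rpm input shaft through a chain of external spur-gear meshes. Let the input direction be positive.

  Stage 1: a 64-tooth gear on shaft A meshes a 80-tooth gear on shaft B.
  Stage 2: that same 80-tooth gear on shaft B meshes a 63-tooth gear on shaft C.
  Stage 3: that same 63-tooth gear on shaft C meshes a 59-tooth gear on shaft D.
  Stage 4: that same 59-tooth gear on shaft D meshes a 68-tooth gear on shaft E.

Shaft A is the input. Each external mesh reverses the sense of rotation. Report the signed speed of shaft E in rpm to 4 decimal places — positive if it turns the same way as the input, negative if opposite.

+3323.2941 rpm (same as input, |ω| = 3323.2941 rpm)

Stage 1 [64T→80T]: ω = 3531.0000×64/80 = 2824.8000 rpm, dir flips to −; running = −2824.8000
Stage 2 [80T→63T]: ω = 2824.8000×80/63 = 3587.0476 rpm, dir flips to +; running = +3587.0476
Stage 3 [63T→59T]: ω = 3587.0476×63/59 = 3830.2373 rpm, dir flips to −; running = −3830.2373
Stage 4 [59T→68T]: ω = 3830.2373×59/68 = 3323.2941 rpm, dir flips to +; running = +3323.2941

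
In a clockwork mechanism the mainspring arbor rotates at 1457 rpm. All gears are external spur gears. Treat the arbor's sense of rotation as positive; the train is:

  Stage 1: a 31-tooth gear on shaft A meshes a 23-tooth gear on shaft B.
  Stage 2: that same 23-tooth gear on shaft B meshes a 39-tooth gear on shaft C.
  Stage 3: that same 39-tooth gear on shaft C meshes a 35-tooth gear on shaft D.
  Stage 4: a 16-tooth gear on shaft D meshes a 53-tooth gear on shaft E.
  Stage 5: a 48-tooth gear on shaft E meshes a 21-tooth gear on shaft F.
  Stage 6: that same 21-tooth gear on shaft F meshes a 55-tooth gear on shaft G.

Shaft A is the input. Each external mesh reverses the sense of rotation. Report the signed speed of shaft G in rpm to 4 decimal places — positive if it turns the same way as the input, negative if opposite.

+339.9976 rpm (same as input, |ω| = 339.9976 rpm)

Stage 1 [31T→23T]: ω = 1457.0000×31/23 = 1963.7826 rpm, dir flips to −; running = −1963.7826
Stage 2 [23T→39T]: ω = 1963.7826×23/39 = 1158.1282 rpm, dir flips to +; running = +1158.1282
Stage 3 [39T→35T]: ω = 1158.1282×39/35 = 1290.4857 rpm, dir flips to −; running = −1290.4857
Stage 4 [16T→53T]: ω = 1290.4857×16/53 = 389.5806 rpm, dir flips to +; running = +389.5806
Stage 5 [48T→21T]: ω = 389.5806×48/21 = 890.4699 rpm, dir flips to −; running = −890.4699
Stage 6 [21T→55T]: ω = 890.4699×21/55 = 339.9976 rpm, dir flips to +; running = +339.9976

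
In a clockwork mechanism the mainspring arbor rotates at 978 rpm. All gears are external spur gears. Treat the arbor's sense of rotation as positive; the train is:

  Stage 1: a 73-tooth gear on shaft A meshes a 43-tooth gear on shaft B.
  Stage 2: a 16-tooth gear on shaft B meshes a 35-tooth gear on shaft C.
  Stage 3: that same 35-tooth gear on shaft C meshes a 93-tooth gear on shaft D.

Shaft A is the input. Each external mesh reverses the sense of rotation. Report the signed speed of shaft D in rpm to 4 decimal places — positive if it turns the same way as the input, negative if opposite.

Stage 1 [73T→43T]: ω = 978.0000×73/43 = 1660.3256 rpm, dir flips to −; running = −1660.3256
Stage 2 [16T→35T]: ω = 1660.3256×16/35 = 759.0060 rpm, dir flips to +; running = +759.0060
Stage 3 [35T→93T]: ω = 759.0060×35/93 = 285.6474 rpm, dir flips to −; running = −285.6474

-285.6474 rpm (opposite to input, |ω| = 285.6474 rpm)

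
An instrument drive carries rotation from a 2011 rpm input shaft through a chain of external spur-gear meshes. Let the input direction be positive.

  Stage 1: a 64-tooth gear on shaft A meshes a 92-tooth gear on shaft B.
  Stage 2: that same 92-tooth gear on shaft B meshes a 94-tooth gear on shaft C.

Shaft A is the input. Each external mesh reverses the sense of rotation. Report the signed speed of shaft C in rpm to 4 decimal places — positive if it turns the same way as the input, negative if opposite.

+1369.1915 rpm (same as input, |ω| = 1369.1915 rpm)

Stage 1 [64T→92T]: ω = 2011.0000×64/92 = 1398.9565 rpm, dir flips to −; running = −1398.9565
Stage 2 [92T→94T]: ω = 1398.9565×92/94 = 1369.1915 rpm, dir flips to +; running = +1369.1915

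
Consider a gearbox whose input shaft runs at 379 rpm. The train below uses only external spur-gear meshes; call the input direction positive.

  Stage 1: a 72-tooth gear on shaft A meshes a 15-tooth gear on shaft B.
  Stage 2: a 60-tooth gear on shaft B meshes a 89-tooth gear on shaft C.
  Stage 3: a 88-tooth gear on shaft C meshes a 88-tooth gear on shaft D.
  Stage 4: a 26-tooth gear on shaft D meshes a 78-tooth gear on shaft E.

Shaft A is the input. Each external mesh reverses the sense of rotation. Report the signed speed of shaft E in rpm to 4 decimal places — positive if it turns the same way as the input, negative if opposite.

+408.8090 rpm (same as input, |ω| = 408.8090 rpm)

Stage 1 [72T→15T]: ω = 379.0000×72/15 = 1819.2000 rpm, dir flips to −; running = −1819.2000
Stage 2 [60T→89T]: ω = 1819.2000×60/89 = 1226.4270 rpm, dir flips to +; running = +1226.4270
Stage 3 [88T→88T]: ω = 1226.4270×88/88 = 1226.4270 rpm, dir flips to −; running = −1226.4270
Stage 4 [26T→78T]: ω = 1226.4270×26/78 = 408.8090 rpm, dir flips to +; running = +408.8090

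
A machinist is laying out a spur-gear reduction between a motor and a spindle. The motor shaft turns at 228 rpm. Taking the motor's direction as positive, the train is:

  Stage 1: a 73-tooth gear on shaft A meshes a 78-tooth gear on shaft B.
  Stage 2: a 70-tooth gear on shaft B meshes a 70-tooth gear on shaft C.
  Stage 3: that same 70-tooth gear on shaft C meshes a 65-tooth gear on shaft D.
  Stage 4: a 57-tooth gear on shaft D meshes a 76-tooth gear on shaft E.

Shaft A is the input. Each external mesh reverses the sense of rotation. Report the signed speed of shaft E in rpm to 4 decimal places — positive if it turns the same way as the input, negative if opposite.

Stage 1 [73T→78T]: ω = 228.0000×73/78 = 213.3846 rpm, dir flips to −; running = −213.3846
Stage 2 [70T→70T]: ω = 213.3846×70/70 = 213.3846 rpm, dir flips to +; running = +213.3846
Stage 3 [70T→65T]: ω = 213.3846×70/65 = 229.7988 rpm, dir flips to −; running = −229.7988
Stage 4 [57T→76T]: ω = 229.7988×57/76 = 172.3491 rpm, dir flips to +; running = +172.3491

+172.3491 rpm (same as input, |ω| = 172.3491 rpm)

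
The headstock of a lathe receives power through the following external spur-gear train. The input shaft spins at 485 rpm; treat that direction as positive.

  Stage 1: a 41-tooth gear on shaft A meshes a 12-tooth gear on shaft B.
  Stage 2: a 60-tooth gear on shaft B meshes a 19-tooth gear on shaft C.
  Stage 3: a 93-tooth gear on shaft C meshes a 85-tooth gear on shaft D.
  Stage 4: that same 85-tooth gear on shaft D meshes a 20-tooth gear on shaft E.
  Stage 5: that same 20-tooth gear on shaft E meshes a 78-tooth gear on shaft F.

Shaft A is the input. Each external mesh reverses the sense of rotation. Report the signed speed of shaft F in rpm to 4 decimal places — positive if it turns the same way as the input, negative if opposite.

Stage 1 [41T→12T]: ω = 485.0000×41/12 = 1657.0833 rpm, dir flips to −; running = −1657.0833
Stage 2 [60T→19T]: ω = 1657.0833×60/19 = 5232.8947 rpm, dir flips to +; running = +5232.8947
Stage 3 [93T→85T]: ω = 5232.8947×93/85 = 5725.4025 rpm, dir flips to −; running = −5725.4025
Stage 4 [85T→20T]: ω = 5725.4025×85/20 = 24332.9605 rpm, dir flips to +; running = +24332.9605
Stage 5 [20T→78T]: ω = 24332.9605×20/78 = 6239.2206 rpm, dir flips to −; running = −6239.2206

-6239.2206 rpm (opposite to input, |ω| = 6239.2206 rpm)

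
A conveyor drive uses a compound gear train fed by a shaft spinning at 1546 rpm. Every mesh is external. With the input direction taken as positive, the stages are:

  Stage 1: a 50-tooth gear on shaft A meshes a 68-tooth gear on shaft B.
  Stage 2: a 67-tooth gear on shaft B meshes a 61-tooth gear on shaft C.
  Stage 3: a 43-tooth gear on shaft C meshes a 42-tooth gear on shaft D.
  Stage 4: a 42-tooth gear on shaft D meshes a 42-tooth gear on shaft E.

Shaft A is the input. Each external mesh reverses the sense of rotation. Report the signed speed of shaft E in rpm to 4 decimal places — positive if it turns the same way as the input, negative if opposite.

Stage 1 [50T→68T]: ω = 1546.0000×50/68 = 1136.7647 rpm, dir flips to −; running = −1136.7647
Stage 2 [67T→61T]: ω = 1136.7647×67/61 = 1248.5776 rpm, dir flips to +; running = +1248.5776
Stage 3 [43T→42T]: ω = 1248.5776×43/42 = 1278.3057 rpm, dir flips to −; running = −1278.3057
Stage 4 [42T→42T]: ω = 1278.3057×42/42 = 1278.3057 rpm, dir flips to +; running = +1278.3057

+1278.3057 rpm (same as input, |ω| = 1278.3057 rpm)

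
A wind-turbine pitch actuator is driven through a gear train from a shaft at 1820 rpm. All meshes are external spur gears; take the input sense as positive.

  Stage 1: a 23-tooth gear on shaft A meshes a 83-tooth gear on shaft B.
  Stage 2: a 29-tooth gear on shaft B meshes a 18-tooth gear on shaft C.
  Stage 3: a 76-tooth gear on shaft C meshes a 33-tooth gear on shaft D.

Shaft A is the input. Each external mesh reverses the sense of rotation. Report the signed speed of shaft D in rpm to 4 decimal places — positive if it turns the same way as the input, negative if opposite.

Stage 1 [23T→83T]: ω = 1820.0000×23/83 = 504.3373 rpm, dir flips to −; running = −504.3373
Stage 2 [29T→18T]: ω = 504.3373×29/18 = 812.5435 rpm, dir flips to +; running = +812.5435
Stage 3 [76T→33T]: ω = 812.5435×76/33 = 1871.3123 rpm, dir flips to −; running = −1871.3123

-1871.3123 rpm (opposite to input, |ω| = 1871.3123 rpm)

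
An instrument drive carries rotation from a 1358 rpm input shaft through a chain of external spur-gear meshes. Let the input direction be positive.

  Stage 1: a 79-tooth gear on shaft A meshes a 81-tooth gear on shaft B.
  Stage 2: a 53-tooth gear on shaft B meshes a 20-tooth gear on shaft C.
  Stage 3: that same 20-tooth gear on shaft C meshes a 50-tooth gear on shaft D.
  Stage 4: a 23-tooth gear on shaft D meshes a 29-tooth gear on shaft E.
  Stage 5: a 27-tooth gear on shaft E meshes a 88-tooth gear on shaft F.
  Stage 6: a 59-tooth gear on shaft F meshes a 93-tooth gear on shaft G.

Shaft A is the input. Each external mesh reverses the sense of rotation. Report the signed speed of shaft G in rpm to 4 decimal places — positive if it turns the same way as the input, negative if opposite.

+216.7343 rpm (same as input, |ω| = 216.7343 rpm)

Stage 1 [79T→81T]: ω = 1358.0000×79/81 = 1324.4691 rpm, dir flips to −; running = −1324.4691
Stage 2 [53T→20T]: ω = 1324.4691×53/20 = 3509.8432 rpm, dir flips to +; running = +3509.8432
Stage 3 [20T→50T]: ω = 3509.8432×20/50 = 1403.9373 rpm, dir flips to −; running = −1403.9373
Stage 4 [23T→29T]: ω = 1403.9373×23/29 = 1113.4675 rpm, dir flips to +; running = +1113.4675
Stage 5 [27T→88T]: ω = 1113.4675×27/88 = 341.6321 rpm, dir flips to −; running = −341.6321
Stage 6 [59T→93T]: ω = 341.6321×59/93 = 216.7343 rpm, dir flips to +; running = +216.7343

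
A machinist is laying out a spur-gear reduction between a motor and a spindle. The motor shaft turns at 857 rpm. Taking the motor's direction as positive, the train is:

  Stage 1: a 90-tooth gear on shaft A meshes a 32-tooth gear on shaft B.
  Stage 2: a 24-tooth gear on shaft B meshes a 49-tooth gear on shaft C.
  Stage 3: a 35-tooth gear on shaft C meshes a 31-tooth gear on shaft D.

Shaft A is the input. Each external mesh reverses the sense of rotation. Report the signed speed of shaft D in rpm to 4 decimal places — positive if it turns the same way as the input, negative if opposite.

Stage 1 [90T→32T]: ω = 857.0000×90/32 = 2410.3125 rpm, dir flips to −; running = −2410.3125
Stage 2 [24T→49T]: ω = 2410.3125×24/49 = 1180.5612 rpm, dir flips to +; running = +1180.5612
Stage 3 [35T→31T]: ω = 1180.5612×35/31 = 1332.8917 rpm, dir flips to −; running = −1332.8917

-1332.8917 rpm (opposite to input, |ω| = 1332.8917 rpm)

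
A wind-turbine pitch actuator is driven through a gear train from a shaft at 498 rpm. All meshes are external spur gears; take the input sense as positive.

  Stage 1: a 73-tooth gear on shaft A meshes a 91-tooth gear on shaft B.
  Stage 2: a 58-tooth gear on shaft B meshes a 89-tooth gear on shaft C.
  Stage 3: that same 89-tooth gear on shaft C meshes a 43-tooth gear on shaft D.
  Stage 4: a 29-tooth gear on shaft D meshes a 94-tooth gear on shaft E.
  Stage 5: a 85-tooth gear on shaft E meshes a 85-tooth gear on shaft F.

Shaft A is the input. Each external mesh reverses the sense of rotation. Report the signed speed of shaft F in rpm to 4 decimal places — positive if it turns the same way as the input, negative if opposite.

-166.2419 rpm (opposite to input, |ω| = 166.2419 rpm)

Stage 1 [73T→91T]: ω = 498.0000×73/91 = 399.4945 rpm, dir flips to −; running = −399.4945
Stage 2 [58T→89T]: ω = 399.4945×58/89 = 260.3447 rpm, dir flips to +; running = +260.3447
Stage 3 [89T→43T]: ω = 260.3447×89/43 = 538.8531 rpm, dir flips to −; running = −538.8531
Stage 4 [29T→94T]: ω = 538.8531×29/94 = 166.2419 rpm, dir flips to +; running = +166.2419
Stage 5 [85T→85T]: ω = 166.2419×85/85 = 166.2419 rpm, dir flips to −; running = −166.2419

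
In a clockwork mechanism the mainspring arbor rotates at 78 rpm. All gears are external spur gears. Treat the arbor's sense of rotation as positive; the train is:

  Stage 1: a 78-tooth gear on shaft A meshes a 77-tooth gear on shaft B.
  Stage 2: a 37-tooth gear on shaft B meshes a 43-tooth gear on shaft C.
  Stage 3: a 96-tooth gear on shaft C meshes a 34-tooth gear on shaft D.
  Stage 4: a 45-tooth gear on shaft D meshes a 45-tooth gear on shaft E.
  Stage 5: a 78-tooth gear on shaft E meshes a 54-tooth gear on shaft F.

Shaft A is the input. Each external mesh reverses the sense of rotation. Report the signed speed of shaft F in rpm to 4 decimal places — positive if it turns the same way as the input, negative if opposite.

Stage 1 [78T→77T]: ω = 78.0000×78/77 = 79.0130 rpm, dir flips to −; running = −79.0130
Stage 2 [37T→43T]: ω = 79.0130×37/43 = 67.9879 rpm, dir flips to +; running = +67.9879
Stage 3 [96T→34T]: ω = 67.9879×96/34 = 191.9659 rpm, dir flips to −; running = −191.9659
Stage 4 [45T→45T]: ω = 191.9659×45/45 = 191.9659 rpm, dir flips to +; running = +191.9659
Stage 5 [78T→54T]: ω = 191.9659×78/54 = 277.2841 rpm, dir flips to −; running = −277.2841

-277.2841 rpm (opposite to input, |ω| = 277.2841 rpm)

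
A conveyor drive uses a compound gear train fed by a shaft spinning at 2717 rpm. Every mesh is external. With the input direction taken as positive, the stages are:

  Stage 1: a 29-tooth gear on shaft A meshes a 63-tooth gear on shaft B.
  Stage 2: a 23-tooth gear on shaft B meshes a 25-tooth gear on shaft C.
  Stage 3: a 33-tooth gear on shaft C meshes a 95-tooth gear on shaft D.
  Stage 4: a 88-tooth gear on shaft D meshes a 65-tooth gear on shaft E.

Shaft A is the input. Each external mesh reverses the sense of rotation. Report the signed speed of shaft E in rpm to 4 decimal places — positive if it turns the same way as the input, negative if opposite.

Stage 1 [29T→63T]: ω = 2717.0000×29/63 = 1250.6825 rpm, dir flips to −; running = −1250.6825
Stage 2 [23T→25T]: ω = 1250.6825×23/25 = 1150.6279 rpm, dir flips to +; running = +1150.6279
Stage 3 [33T→95T]: ω = 1150.6279×33/95 = 399.6918 rpm, dir flips to −; running = −399.6918
Stage 4 [88T→65T]: ω = 399.6918×88/65 = 541.1212 rpm, dir flips to +; running = +541.1212

+541.1212 rpm (same as input, |ω| = 541.1212 rpm)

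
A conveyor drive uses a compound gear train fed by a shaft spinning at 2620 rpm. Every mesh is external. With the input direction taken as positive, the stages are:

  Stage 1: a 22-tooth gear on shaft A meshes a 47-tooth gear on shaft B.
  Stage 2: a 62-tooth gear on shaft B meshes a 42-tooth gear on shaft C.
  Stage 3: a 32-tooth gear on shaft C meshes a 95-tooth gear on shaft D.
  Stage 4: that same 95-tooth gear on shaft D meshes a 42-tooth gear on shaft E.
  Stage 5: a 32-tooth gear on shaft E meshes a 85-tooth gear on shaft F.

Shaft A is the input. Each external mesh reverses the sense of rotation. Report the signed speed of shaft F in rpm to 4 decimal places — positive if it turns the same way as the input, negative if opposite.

Stage 1 [22T→47T]: ω = 2620.0000×22/47 = 1226.3830 rpm, dir flips to −; running = −1226.3830
Stage 2 [62T→42T]: ω = 1226.3830×62/42 = 1810.3749 rpm, dir flips to +; running = +1810.3749
Stage 3 [32T→95T]: ω = 1810.3749×32/95 = 609.8105 rpm, dir flips to −; running = −609.8105
Stage 4 [95T→42T]: ω = 609.8105×95/42 = 1379.3332 rpm, dir flips to +; running = +1379.3332
Stage 5 [32T→85T]: ω = 1379.3332×32/85 = 519.2784 rpm, dir flips to −; running = −519.2784

-519.2784 rpm (opposite to input, |ω| = 519.2784 rpm)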